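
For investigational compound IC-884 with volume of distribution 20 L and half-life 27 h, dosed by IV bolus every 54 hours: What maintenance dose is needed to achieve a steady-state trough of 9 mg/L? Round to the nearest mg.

τ/t½ = 54/27 ≈ 2, so f = (1/2)^(54/27) ≈ 0.250000.
Cmin,ss = (D/Vd)·f/(1−f), so D = Cmin,ss·Vd·(1−f)/f.
D = 9 × 20 × (1−f)/f ≈ 9 × 20 × 3.00000 ≈ 540.00 mg.

540 mg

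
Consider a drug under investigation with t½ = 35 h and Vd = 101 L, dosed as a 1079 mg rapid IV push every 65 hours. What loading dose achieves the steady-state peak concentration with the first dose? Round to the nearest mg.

f = (1/2)^(65/35) ≈ 0.276022; accumulation ratio R = 1/(1−f) ≈ 1.38126.
Loading dose to hit Cmax,ss on first dose: D_load = D_maint·R ≈ 1079 × 1.38126 ≈ 1490.38 mg.

1490 mg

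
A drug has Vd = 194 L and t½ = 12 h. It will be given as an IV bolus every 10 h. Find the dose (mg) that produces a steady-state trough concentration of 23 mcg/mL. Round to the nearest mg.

τ/t½ = 10/12 ≈ 0.83333, so f = (1/2)^(10/12) ≈ 0.561231.
Cmin,ss = (D/Vd)·f/(1−f), so D = Cmin,ss·Vd·(1−f)/f.
D = 23 × 194 × (1−f)/f ≈ 23 × 194 × 0.78180 ≈ 3488.39 mg.

3488 mg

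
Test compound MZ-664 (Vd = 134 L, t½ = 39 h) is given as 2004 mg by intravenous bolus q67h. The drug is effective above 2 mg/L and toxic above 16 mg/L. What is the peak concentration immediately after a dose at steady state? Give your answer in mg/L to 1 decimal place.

τ/t½ = 67/39 ≈ 1.7179, so fraction remaining f = (1/2)^(67/39) ≈ 0.3040.
Accumulation ratio R = 1/(1 − f) ≈ 1/0.6960 ≈ 1.4368.
Each bolus raises the concentration by D/Vd = 2004/134 ≈ 14.955 mg/L.
Steady-state peak Cmax,ss = C₀·R ≈ 14.955 × 1.4368 ≈ 21.487 mg/L.
Peak 21.5 mg/L vs MTC 16 mg/L: exceeds toxic threshold.

21.5 mg/L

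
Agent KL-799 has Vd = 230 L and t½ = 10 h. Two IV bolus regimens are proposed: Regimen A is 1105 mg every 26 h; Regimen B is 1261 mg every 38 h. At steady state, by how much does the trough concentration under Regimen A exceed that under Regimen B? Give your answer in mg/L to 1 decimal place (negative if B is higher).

0.5 mg/L

Regimen A: f = (1/2)^(26/10) ≈ 0.1649; Cmin,ss = (1105/230)·f/(1−f) ≈ 0.949 mg/L.
Regimen B: f = (1/2)^(38/10) ≈ 0.0718; Cmin,ss = (1261/230)·f/(1−f) ≈ 0.424 mg/L.
Difference ≈ 0.949 − 0.424 ≈ 0.525 mg/L.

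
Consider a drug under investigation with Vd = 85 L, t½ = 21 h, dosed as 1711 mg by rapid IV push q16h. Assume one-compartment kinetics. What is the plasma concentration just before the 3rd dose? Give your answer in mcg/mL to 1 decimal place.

18.9 mcg/mL

f = (1/2)^(τ/t½) = (1/2)^(16/21) ≈ 0.5897.
C₀ = D/Vd = 1711/85 ≈ 20.129 mcg/mL.
Before the 3rd dose, 2 doses have been given. Superposition: Cmin = C₀·(f + f²).
≈ 20.129 × (0.5897 + 0.3477) ≈ 20.129 × 0.9374 ≈ 18.869 mcg/mL.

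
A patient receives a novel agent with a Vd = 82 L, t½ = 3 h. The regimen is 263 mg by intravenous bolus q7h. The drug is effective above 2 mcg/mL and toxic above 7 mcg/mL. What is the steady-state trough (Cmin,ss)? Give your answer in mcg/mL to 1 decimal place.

k = ln2/t½ = ln2/3 ≈ 0.231049 h⁻¹; fraction remaining f = e^(−kτ) = e^(−0.231049×7) ≈ 0.1984.
Each bolus raises the concentration by D/Vd = 263/82 ≈ 3.207 mcg/mL.
Steady-state trough Cmin,ss = C₀·f/(1−f) ≈ 3.207 × 0.1984/0.8016 ≈ 0.794 mcg/mL.
Trough 0.8 mcg/mL vs MEC 2 mcg/mL: subtherapeutic.

0.8 mcg/mL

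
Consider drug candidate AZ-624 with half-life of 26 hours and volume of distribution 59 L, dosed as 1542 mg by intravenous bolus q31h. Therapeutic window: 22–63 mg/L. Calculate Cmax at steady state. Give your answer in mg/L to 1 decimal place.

46.5 mg/L

k = ln2/t½ = ln2/26 ≈ 0.026660 h⁻¹; fraction remaining f = e^(−kτ) = e^(−0.026660×31) ≈ 0.4376.
At steady state, accumulation factor R = 1/(1 − e^(−kτ)) ≈ 1.7781.
Each bolus raises the concentration by D/Vd = 1542/59 ≈ 26.136 mg/L.
Cmax,ss = C₀/(1 − f) ≈ 26.136/0.5624 ≈ 46.472 mg/L.
Peak 46.5 mg/L vs MTC 63 mg/L: below toxic threshold.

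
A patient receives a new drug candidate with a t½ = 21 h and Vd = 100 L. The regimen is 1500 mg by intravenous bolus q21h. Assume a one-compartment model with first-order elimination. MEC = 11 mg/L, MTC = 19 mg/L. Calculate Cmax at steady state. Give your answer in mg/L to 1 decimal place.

30.0 mg/L

τ = 21 h = 1 half-life, so f = (1/2)^1 = 0.5.
Accumulation ratio R = 1/(1 − f) = 1/0.5 = 2/1.
Single-dose peak C₀ = D/Vd = 1500/100 = 15 mg/L.
Steady-state peak Cmax,ss = C₀·R = 15 × 2/1 ≈ 30.000 mg/L.
Peak 30.0 mg/L vs MTC 19 mg/L: exceeds toxic threshold.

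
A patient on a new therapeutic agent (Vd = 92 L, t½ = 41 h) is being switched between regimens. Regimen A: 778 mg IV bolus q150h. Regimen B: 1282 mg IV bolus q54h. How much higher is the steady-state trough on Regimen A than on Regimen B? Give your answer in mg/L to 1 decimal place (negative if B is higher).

-8.6 mg/L

Regimen A: f = (1/2)^(150/41) ≈ 0.0792; Cmin,ss = (778/92)·f/(1−f) ≈ 0.727 mg/L.
Regimen B: f = (1/2)^(54/41) ≈ 0.4013; Cmin,ss = (1282/92)·f/(1−f) ≈ 9.340 mg/L.
Difference ≈ 0.727 − 9.340 ≈ -8.613 mg/L.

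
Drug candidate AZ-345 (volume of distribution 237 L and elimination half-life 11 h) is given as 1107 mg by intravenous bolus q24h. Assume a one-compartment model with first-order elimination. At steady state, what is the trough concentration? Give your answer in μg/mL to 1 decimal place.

1.3 μg/mL

Over one 24-h interval, 24/11 ≈ 2.1818 half-lives elapse, leaving f ≈ 0.2204 of each dose.
Accumulation ratio R = 1/(1 − f) ≈ 1/0.7796 ≈ 1.2827.
Each bolus raises the concentration by D/Vd = 1107/237 ≈ 4.671 μg/mL.
Cmax,ss = C₀/(1 − f) ≈ 4.671/0.7796 ≈ 5.992 μg/mL.
One interval later, Cmin,ss = Cmax,ss·e^(−kτ) ≈ 5.992 × 0.2204 ≈ 1.321 μg/mL.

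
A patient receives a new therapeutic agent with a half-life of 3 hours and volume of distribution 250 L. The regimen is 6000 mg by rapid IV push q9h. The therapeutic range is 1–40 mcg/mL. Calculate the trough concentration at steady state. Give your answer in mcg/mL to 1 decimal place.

The dosing interval is 3 half-lives, so f = 2^(−3) = 0.125.
Accumulation ratio R = 1/(1 − f) = 1/0.875 = 8/7.
Single-dose peak C₀ = D/Vd = 6000/250 = 24 mcg/mL.
Steady-state peak Cmax,ss = C₀·R = 24 × 8/7 ≈ 27.429 mcg/mL.
Steady-state trough Cmin,ss = Cmax,ss·f ≈ 27.429 × 0.125 ≈ 3.429 mcg/mL.
Trough 3.4 mcg/mL vs MEC 1 mcg/mL: adequate.

3.4 mcg/mL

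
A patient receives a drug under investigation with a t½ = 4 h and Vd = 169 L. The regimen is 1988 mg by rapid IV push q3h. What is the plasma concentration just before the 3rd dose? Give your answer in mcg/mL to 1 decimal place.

f = (1/2)^(τ/t½) = (1/2)^(3/4) ≈ 0.5946.
C₀ = D/Vd = 1988/169 ≈ 11.763 mcg/mL.
Before the 3rd dose, 2 doses have been given. Superposition: Cmin = C₀·(f + f²).
≈ 11.763 × (0.5946 + 0.3535) ≈ 11.763 × 0.9481 ≈ 11.153 mcg/mL.

11.2 mcg/mL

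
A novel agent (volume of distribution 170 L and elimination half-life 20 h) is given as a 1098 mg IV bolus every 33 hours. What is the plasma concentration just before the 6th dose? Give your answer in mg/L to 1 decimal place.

3.0 mg/L

f = (1/2)^(τ/t½) = (1/2)^(33/20) ≈ 0.3186.
C₀ = D/Vd = 1098/170 ≈ 6.459 mg/L.
Before the 6th dose, 5 doses have been given. Superposition: Cmin = C₀·(f + f² + … + f^5).
≈ 6.459 × (0.3186 + 0.1015 + 0.0323 + 0.0103 + 0.0033) ≈ 6.459 × 0.4660 ≈ 3.010 mg/L.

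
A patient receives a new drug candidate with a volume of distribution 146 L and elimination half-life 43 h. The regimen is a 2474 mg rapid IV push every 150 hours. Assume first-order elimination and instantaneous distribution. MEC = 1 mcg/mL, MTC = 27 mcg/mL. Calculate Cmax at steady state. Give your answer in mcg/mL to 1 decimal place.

Over one 150-h interval, 150/43 ≈ 3.4884 half-lives elapse, leaving f ≈ 0.0891 of each dose.
Accumulation ratio R = 1/(1 − f) ≈ 1/0.9109 ≈ 1.0978.
Each bolus raises the concentration by D/Vd = 2474/146 ≈ 16.945 mcg/mL.
Steady-state peak Cmax,ss = C₀·R ≈ 16.945 × 1.0978 ≈ 18.602 mcg/mL.
Peak 18.6 mcg/mL vs MTC 27 mcg/mL: below toxic threshold.

18.6 mcg/mL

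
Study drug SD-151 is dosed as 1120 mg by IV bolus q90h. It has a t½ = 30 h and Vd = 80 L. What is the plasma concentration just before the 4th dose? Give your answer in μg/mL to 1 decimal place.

f = (1/2)^(τ/t½) = (1/2)^(90/30) ≈ 0.1250.
C₀ = D/Vd = 1120/80 ≈ 14.000 μg/mL.
Before the 4th dose, 3 doses have been given. Superposition: Cmin = C₀·(f + f² + … + f^3).
≈ 14.000 × (0.1250 + 0.0156 + 0.0020) ≈ 14.000 × 0.1426 ≈ 1.996 μg/mL.

2.0 μg/mL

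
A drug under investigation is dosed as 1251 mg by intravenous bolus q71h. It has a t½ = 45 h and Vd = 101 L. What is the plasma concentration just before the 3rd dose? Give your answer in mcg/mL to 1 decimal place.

f = (1/2)^(τ/t½) = (1/2)^(71/45) ≈ 0.3350.
C₀ = D/Vd = 1251/101 ≈ 12.386 mcg/mL.
Before the 3rd dose, 2 doses have been given. Superposition: Cmin = C₀·(f + f²).
≈ 12.386 × (0.3350 + 0.1122) ≈ 12.386 × 0.4472 ≈ 5.539 mcg/mL.

5.5 mcg/mL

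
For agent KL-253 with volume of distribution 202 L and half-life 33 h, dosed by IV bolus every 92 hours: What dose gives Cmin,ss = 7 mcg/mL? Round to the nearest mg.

τ/t½ = 92/33 ≈ 2.7879, so f = (1/2)^(92/33) ≈ 0.144799.
Cmin,ss = (D/Vd)·f/(1−f), so D = Cmin,ss·Vd·(1−f)/f.
D = 7 × 202 × (1−f)/f ≈ 7 × 202 × 5.90613 ≈ 8351.27 mg.

8351 mg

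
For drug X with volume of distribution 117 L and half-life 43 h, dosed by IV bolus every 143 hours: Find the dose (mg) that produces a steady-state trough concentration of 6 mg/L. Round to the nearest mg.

6336 mg

τ/t½ = 143/43 ≈ 3.3256, so f = (1/2)^(143/43) ≈ 0.099747.
Cmin,ss = (D/Vd)·f/(1−f), so D = Cmin,ss·Vd·(1−f)/f.
D = 6 × 117 × (1−f)/f ≈ 6 × 117 × 9.02536 ≈ 6335.80 mg.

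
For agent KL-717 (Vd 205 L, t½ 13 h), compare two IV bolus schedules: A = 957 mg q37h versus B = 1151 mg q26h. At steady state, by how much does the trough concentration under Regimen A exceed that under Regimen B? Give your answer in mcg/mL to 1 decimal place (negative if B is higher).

-1.1 mcg/mL

Regimen A: f = (1/2)^(37/13) ≈ 0.1391; Cmin,ss = (957/205)·f/(1−f) ≈ 0.754 mcg/mL.
Regimen B: f = (1/2)^(26/13) ≈ 0.2500; Cmin,ss = (1151/205)·f/(1−f) ≈ 1.872 mcg/mL.
Difference ≈ 0.754 − 1.872 ≈ -1.118 mcg/mL.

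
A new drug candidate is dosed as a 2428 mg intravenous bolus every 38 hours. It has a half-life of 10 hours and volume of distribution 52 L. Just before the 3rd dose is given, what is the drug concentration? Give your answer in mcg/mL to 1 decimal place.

3.6 mcg/mL

f = (1/2)^(τ/t½) = (1/2)^(38/10) ≈ 0.0718.
C₀ = D/Vd = 2428/52 ≈ 46.692 mcg/mL.
Before the 3rd dose, 2 doses have been given. Superposition: Cmin = C₀·(f + f²).
≈ 46.692 × (0.0718 + 0.0052) ≈ 46.692 × 0.0770 ≈ 3.595 mcg/mL.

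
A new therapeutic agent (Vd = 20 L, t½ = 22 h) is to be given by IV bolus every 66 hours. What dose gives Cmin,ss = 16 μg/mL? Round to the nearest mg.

τ/t½ = 66/22 ≈ 3, so f = (1/2)^(66/22) ≈ 0.125000.
Cmin,ss = (D/Vd)·f/(1−f), so D = Cmin,ss·Vd·(1−f)/f.
D = 16 × 20 × (1−f)/f ≈ 16 × 20 × 7.00000 ≈ 2240.00 mg.

2240 mg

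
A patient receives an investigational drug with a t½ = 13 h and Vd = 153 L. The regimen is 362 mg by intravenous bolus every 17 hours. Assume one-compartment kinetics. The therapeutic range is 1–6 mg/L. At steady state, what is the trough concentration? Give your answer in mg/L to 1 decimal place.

1.6 mg/L

k = ln2/t½ = ln2/13 ≈ 0.053319 h⁻¹; fraction remaining f = e^(−kτ) = e^(−0.053319×17) ≈ 0.4040.
At steady state, accumulation factor R = 1/(1 − e^(−kτ)) ≈ 1.6779.
Each bolus raises the concentration by D/Vd = 362/153 ≈ 2.366 mg/L.
Cmax,ss = C₀/(1 − f) ≈ 2.366/0.5960 ≈ 3.970 mg/L.
Steady-state trough Cmin,ss = Cmax,ss·f ≈ 3.970 × 0.4040 ≈ 1.604 mg/L.
Trough 1.6 mg/L vs MEC 1 mg/L: adequate.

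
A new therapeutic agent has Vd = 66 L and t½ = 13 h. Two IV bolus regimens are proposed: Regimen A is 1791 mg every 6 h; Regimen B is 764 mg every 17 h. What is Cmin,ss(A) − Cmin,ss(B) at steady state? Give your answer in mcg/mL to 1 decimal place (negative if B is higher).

64.1 mcg/mL

Regimen A: f = (1/2)^(6/13) ≈ 0.7262; Cmin,ss = (1791/66)·f/(1−f) ≈ 71.974 mcg/mL.
Regimen B: f = (1/2)^(17/13) ≈ 0.4040; Cmin,ss = (764/66)·f/(1−f) ≈ 7.847 mcg/mL.
Difference ≈ 71.974 − 7.847 ≈ 64.127 mcg/mL.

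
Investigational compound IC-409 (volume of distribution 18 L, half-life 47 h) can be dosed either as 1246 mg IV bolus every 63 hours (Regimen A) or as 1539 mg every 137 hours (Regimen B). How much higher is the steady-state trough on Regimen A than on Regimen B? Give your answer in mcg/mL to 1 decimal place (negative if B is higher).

32.1 mcg/mL

Regimen A: f = (1/2)^(63/47) ≈ 0.3949; Cmin,ss = (1246/18)·f/(1−f) ≈ 45.176 mcg/mL.
Regimen B: f = (1/2)^(137/47) ≈ 0.1326; Cmin,ss = (1539/18)·f/(1−f) ≈ 13.070 mcg/mL.
Difference ≈ 45.176 − 13.070 ≈ 32.106 mcg/mL.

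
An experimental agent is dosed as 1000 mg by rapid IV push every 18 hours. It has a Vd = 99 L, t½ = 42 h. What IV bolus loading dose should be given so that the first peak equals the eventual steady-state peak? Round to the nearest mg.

f = (1/2)^(18/42) ≈ 0.742997; accumulation ratio R = 1/(1−f) ≈ 3.89101.
Loading dose to hit Cmax,ss on first dose: D_load = D_maint·R ≈ 1000 × 3.89101 ≈ 3891.01 mg.

3891 mg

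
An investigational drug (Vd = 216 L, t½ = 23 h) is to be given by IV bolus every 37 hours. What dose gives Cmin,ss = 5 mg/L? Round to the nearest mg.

τ/t½ = 37/23 ≈ 1.6087, so f = (1/2)^(37/23) ≈ 0.327895.
Cmin,ss = (D/Vd)·f/(1−f), so D = Cmin,ss·Vd·(1−f)/f.
D = 5 × 216 × (1−f)/f ≈ 5 × 216 × 2.04976 ≈ 2213.74 mg.

2214 mg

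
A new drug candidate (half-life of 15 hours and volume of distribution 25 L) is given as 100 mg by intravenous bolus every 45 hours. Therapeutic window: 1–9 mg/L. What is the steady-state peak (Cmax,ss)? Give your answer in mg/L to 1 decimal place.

τ = 45 h = 3 half-lives, so f = (1/2)^3 = 0.125.
Accumulation ratio R = 1/(1 − f) = 1/0.875 = 8/7.
Single-dose peak C₀ = D/Vd = 100/25 = 4 mg/L.
Steady-state peak Cmax,ss = C₀·R = 4 × 8/7 ≈ 4.571 mg/L.
Peak 4.6 mg/L vs MTC 9 mg/L: below toxic threshold.

4.6 mg/L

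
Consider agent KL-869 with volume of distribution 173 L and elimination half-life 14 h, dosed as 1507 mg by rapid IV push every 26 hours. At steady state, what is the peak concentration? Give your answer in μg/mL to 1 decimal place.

12.0 μg/mL

k = ln2/t½ = ln2/14 ≈ 0.049511 h⁻¹; fraction remaining f = e^(−kτ) = e^(−0.049511×26) ≈ 0.2760.
Accumulation ratio R = 1/(1 − f) ≈ 1/0.7240 ≈ 1.3812.
Single-dose peak C₀ = D/Vd = 1507/173 ≈ 8.711 μg/mL.
Steady-state peak Cmax,ss = C₀·R ≈ 8.711 × 1.3812 ≈ 12.032 μg/mL.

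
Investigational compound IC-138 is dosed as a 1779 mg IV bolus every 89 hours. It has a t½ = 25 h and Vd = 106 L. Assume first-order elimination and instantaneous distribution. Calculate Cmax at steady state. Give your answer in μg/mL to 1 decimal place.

k = ln2/t½ = ln2/25 ≈ 0.027726 h⁻¹; fraction remaining f = e^(−kτ) = e^(−0.027726×89) ≈ 0.0848.
Accumulation ratio R = 1/(1 − f) ≈ 1/0.9152 ≈ 1.0927.
Each bolus raises the concentration by D/Vd = 1779/106 ≈ 16.783 μg/mL.
Steady-state peak Cmax,ss = C₀·R ≈ 16.783 × 1.0927 ≈ 18.339 μg/mL.

18.3 μg/mL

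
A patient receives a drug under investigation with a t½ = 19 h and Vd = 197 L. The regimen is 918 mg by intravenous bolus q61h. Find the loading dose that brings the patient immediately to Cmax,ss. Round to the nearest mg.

f = (1/2)^(61/19) ≈ 0.108028; accumulation ratio R = 1/(1−f) ≈ 1.12111.
Loading dose to hit Cmax,ss on first dose: D_load = D_maint·R ≈ 918 × 1.12111 ≈ 1029.18 mg.

1029 mg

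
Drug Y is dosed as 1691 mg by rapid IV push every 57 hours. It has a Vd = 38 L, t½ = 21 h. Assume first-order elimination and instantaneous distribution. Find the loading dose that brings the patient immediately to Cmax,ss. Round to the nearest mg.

f = (1/2)^(57/21) ≈ 0.152377; accumulation ratio R = 1/(1−f) ≈ 1.17977.
Loading dose to hit Cmax,ss on first dose: D_load = D_maint·R ≈ 1691 × 1.17977 ≈ 1994.99 mg.

1995 mg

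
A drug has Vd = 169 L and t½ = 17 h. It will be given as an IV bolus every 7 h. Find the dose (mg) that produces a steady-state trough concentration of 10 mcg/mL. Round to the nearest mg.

558 mg

τ/t½ = 7/17 ≈ 0.41176, so f = (1/2)^(7/17) ≈ 0.751703.
Cmin,ss = (D/Vd)·f/(1−f), so D = Cmin,ss·Vd·(1−f)/f.
D = 10 × 169 × (1−f)/f ≈ 10 × 169 × 0.33031 ≈ 558.22 mg.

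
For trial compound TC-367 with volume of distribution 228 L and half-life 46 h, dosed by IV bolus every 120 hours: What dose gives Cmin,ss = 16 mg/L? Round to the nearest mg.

18603 mg

τ/t½ = 120/46 ≈ 2.6087, so f = (1/2)^(120/46) ≈ 0.163947.
Cmin,ss = (D/Vd)·f/(1−f), so D = Cmin,ss·Vd·(1−f)/f.
D = 16 × 228 × (1−f)/f ≈ 16 × 228 × 5.09953 ≈ 18603.09 mg.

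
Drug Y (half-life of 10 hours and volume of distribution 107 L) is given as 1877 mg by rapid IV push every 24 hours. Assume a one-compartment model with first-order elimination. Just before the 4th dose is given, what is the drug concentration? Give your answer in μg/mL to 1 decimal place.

4.1 μg/mL

f = (1/2)^(τ/t½) = (1/2)^(24/10) ≈ 0.1895.
C₀ = D/Vd = 1877/107 ≈ 17.542 μg/mL.
Before the 4th dose, 3 doses have been given. Superposition: Cmin = C₀·(f + f² + … + f^3).
≈ 17.542 × (0.1895 + 0.0359 + 0.0068) ≈ 17.542 × 0.2322 ≈ 4.073 μg/mL.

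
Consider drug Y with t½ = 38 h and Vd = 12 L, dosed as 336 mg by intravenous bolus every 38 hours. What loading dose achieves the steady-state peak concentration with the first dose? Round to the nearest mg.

672 mg

f = (1/2)^(38/38) ≈ 0.500000; accumulation ratio R = 1/(1−f) ≈ 2.00000.
Loading dose to hit Cmax,ss on first dose: D_load = D_maint·R ≈ 336 × 2.00000 ≈ 672.00 mg.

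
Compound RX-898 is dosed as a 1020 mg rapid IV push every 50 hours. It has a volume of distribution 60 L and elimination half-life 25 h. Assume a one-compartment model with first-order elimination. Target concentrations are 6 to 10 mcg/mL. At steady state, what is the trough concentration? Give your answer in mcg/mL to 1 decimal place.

τ = 50 h = 2 half-lives, so f = (1/2)^2 = 0.25.
At steady state, R = 1/(1 − 0.25) = 4/3.
Single-dose peak C₀ = D/Vd = 1020/60 = 17 mcg/mL.
Steady-state peak Cmax,ss = C₀·R = 17 × 4/3 ≈ 22.667 mcg/mL.
Steady-state trough Cmin,ss = Cmax,ss·f ≈ 22.667 × 0.25 ≈ 5.667 mcg/mL.
Trough 5.7 mcg/mL vs MEC 6 mcg/mL: subtherapeutic.

5.7 mcg/mL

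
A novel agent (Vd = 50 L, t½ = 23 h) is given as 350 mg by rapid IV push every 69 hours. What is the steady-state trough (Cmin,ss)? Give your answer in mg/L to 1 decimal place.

1.0 mg/L

The dosing interval is 3 half-lives, so f = 2^(−3) = 0.125.
At steady state, R = 1/(1 − 0.125) = 8/7.
Single-dose peak C₀ = D/Vd = 350/50 = 7 mg/L.
Steady-state peak Cmax,ss = C₀·R = 7 × 8/7 ≈ 8.000 mg/L.
Steady-state trough Cmin,ss = Cmax,ss·f ≈ 8.000 × 0.125 ≈ 1.000 mg/L.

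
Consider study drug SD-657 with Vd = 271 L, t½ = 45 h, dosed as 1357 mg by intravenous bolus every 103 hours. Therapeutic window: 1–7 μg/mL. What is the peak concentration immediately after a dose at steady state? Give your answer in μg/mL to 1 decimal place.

6.3 μg/mL

Over one 103-h interval, 103/45 ≈ 2.2889 half-lives elapse, leaving f ≈ 0.2046 of each dose.
Accumulation ratio R = 1/(1 − f) ≈ 1/0.7954 ≈ 1.2572.
Single-dose peak C₀ = D/Vd = 1357/271 ≈ 5.007 μg/mL.
Steady-state peak Cmax,ss = C₀·R ≈ 5.007 × 1.2572 ≈ 6.295 μg/mL.
Peak 6.3 μg/mL vs MTC 7 μg/mL: below toxic threshold.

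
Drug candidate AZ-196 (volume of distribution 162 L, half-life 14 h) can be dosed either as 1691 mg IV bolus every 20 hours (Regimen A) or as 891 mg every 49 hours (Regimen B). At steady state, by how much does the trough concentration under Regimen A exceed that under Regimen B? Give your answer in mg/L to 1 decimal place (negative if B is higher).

Regimen A: f = (1/2)^(20/14) ≈ 0.3715; Cmin,ss = (1691/162)·f/(1−f) ≈ 6.170 mg/L.
Regimen B: f = (1/2)^(49/14) ≈ 0.0884; Cmin,ss = (891/162)·f/(1−f) ≈ 0.533 mg/L.
Difference ≈ 6.170 − 0.533 ≈ 5.637 mg/L.

5.6 mg/L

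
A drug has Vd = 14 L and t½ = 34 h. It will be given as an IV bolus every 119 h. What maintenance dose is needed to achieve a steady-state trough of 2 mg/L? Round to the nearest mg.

289 mg

τ/t½ = 119/34 ≈ 3.5, so f = (1/2)^(119/34) ≈ 0.088388.
Cmin,ss = (D/Vd)·f/(1−f), so D = Cmin,ss·Vd·(1−f)/f.
D = 2 × 14 × (1−f)/f ≈ 2 × 14 × 10.31375 ≈ 288.79 mg.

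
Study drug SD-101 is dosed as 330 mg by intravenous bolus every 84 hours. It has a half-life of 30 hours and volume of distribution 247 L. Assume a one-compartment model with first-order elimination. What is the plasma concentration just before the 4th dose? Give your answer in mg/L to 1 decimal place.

0.2 mg/L

f = (1/2)^(τ/t½) = (1/2)^(84/30) ≈ 0.1436.
C₀ = D/Vd = 330/247 ≈ 1.336 mg/L.
Before the 4th dose, 3 doses have been given. Superposition: Cmin = C₀·(f + f² + … + f^3).
≈ 1.336 × (0.1436 + 0.0206 + 0.0030) ≈ 1.336 × 0.1672 ≈ 0.223 mg/L.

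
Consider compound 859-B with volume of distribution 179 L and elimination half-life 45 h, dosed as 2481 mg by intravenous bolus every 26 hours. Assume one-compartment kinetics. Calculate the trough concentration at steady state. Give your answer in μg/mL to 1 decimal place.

Over one 26-h interval, 26/45 ≈ 0.57778 half-lives elapse, leaving f ≈ 0.6700 of each dose.
Single-dose peak C₀ = D/Vd = 2481/179 ≈ 13.860 μg/mL.
Steady-state trough Cmin,ss = C₀·f/(1−f) ≈ 13.860 × 0.6700/0.3300 ≈ 28.140 μg/mL.

28.1 μg/mL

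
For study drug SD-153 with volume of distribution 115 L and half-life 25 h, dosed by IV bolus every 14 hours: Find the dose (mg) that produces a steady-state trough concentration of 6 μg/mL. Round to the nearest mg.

τ/t½ = 14/25 ≈ 0.56, so f = (1/2)^(14/25) ≈ 0.678302.
Cmin,ss = (D/Vd)·f/(1−f), so D = Cmin,ss·Vd·(1−f)/f.
D = 6 × 115 × (1−f)/f ≈ 6 × 115 × 0.47427 ≈ 327.25 mg.

327 mg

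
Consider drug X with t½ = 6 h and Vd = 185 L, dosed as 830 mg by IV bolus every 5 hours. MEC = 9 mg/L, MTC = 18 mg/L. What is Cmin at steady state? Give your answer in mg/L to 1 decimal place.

τ/t½ = 5/6 ≈ 0.83333, so fraction remaining f = (1/2)^(5/6) ≈ 0.5612.
At steady state, accumulation factor R = 1/(1 − e^(−kτ)) ≈ 2.2789.
Single-dose peak C₀ = D/Vd = 830/185 ≈ 4.486 mg/L.
Steady-state peak Cmax,ss = C₀·R ≈ 4.486 × 2.2789 ≈ 10.223 mg/L.
One interval later, Cmin,ss = Cmax,ss·e^(−kτ) ≈ 10.223 × 0.5612 ≈ 5.737 mg/L.
Trough 5.7 mg/L vs MEC 9 mg/L: subtherapeutic.

5.7 mg/L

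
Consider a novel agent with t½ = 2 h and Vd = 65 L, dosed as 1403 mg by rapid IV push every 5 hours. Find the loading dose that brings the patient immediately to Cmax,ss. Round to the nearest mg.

f = (1/2)^(5/2) ≈ 0.176777; accumulation ratio R = 1/(1−f) ≈ 1.21474.
Loading dose to hit Cmax,ss on first dose: D_load = D_maint·R ≈ 1403 × 1.21474 ≈ 1704.28 mg.

1704 mg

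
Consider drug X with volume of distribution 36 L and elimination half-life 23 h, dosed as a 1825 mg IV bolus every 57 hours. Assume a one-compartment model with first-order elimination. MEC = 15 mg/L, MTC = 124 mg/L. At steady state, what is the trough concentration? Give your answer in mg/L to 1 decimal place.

11.1 mg/L

k = ln2/t½ = ln2/23 ≈ 0.030137 h⁻¹; fraction remaining f = e^(−kτ) = e^(−0.030137×57) ≈ 0.1795.
Accumulation ratio R = 1/(1 − f) ≈ 1/0.8205 ≈ 1.2188.
Single-dose peak C₀ = D/Vd = 1825/36 ≈ 50.694 mg/L.
Cmax,ss = C₀/(1 − f) ≈ 50.694/0.8205 ≈ 61.784 mg/L.
One interval later, Cmin,ss = Cmax,ss·e^(−kτ) ≈ 61.784 × 0.1795 ≈ 11.090 mg/L.
Trough 11.1 mg/L vs MEC 15 mg/L: subtherapeutic.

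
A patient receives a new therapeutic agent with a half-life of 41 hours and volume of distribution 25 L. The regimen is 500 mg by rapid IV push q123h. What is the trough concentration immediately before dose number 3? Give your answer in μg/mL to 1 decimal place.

2.8 μg/mL

f = (1/2)^(τ/t½) = (1/2)^(123/41) ≈ 0.1250.
C₀ = D/Vd = 500/25 ≈ 20.000 μg/mL.
Before the 3rd dose, 2 doses have been given. Superposition: Cmin = C₀·(f + f²).
≈ 20.000 × (0.1250 + 0.0156) ≈ 20.000 × 0.1406 ≈ 2.812 μg/mL.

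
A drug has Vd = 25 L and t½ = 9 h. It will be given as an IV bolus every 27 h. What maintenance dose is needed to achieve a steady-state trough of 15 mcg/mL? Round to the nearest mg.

τ/t½ = 27/9 ≈ 3, so f = (1/2)^(27/9) ≈ 0.125000.
Cmin,ss = (D/Vd)·f/(1−f), so D = Cmin,ss·Vd·(1−f)/f.
D = 15 × 25 × (1−f)/f ≈ 15 × 25 × 7.00000 ≈ 2625.00 mg.

2625 mg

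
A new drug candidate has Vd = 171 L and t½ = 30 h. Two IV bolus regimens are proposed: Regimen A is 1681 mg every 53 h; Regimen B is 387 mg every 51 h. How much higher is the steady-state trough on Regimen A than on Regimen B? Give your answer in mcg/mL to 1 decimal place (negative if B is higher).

Regimen A: f = (1/2)^(53/30) ≈ 0.2939; Cmin,ss = (1681/171)·f/(1−f) ≈ 4.092 mcg/mL.
Regimen B: f = (1/2)^(51/30) ≈ 0.3078; Cmin,ss = (387/171)·f/(1−f) ≈ 1.006 mcg/mL.
Difference ≈ 4.092 − 1.006 ≈ 3.086 mcg/mL.

3.1 mcg/mL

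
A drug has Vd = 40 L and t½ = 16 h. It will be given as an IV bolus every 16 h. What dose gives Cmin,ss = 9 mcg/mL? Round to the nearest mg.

360 mg

τ/t½ = 16/16 ≈ 1, so f = (1/2)^(16/16) ≈ 0.500000.
Cmin,ss = (D/Vd)·f/(1−f), so D = Cmin,ss·Vd·(1−f)/f.
D = 9 × 40 × (1−f)/f ≈ 9 × 40 × 1.00000 ≈ 360.00 mg.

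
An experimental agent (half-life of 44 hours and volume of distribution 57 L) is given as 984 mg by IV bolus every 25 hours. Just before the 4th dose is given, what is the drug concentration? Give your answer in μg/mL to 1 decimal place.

f = (1/2)^(τ/t½) = (1/2)^(25/44) ≈ 0.6745.
C₀ = D/Vd = 984/57 ≈ 17.263 μg/mL.
Before the 4th dose, 3 doses have been given. Superposition: Cmin = C₀·(f + f² + … + f^3).
≈ 17.263 × (0.6745 + 0.4550 + 0.3069) ≈ 17.263 × 1.4364 ≈ 24.797 μg/mL.

24.8 μg/mL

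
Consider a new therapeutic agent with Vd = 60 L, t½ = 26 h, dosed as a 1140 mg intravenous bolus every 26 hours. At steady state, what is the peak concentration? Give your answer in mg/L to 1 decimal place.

38.0 mg/L

τ = 26 h = 1 half-life, so f = (1/2)^1 = 0.5.
At steady state, R = 1/(1 − 0.5) = 2/1.
Single-dose peak C₀ = D/Vd = 1140/60 = 19 mg/L.
Steady-state peak Cmax,ss = C₀·R = 19 × 2/1 ≈ 38.000 mg/L.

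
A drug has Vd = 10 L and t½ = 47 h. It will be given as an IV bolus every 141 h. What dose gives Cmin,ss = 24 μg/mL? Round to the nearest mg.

τ/t½ = 141/47 ≈ 3, so f = (1/2)^(141/47) ≈ 0.125000.
Cmin,ss = (D/Vd)·f/(1−f), so D = Cmin,ss·Vd·(1−f)/f.
D = 24 × 10 × (1−f)/f ≈ 24 × 10 × 7.00000 ≈ 1680.00 mg.

1680 mg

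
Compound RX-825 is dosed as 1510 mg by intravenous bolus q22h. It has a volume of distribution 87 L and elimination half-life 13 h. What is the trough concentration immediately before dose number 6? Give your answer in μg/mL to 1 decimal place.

7.8 μg/mL

f = (1/2)^(τ/t½) = (1/2)^(22/13) ≈ 0.3094.
C₀ = D/Vd = 1510/87 ≈ 17.356 μg/mL.
Before the 6th dose, 5 doses have been given. Superposition: Cmin = C₀·(f + f² + … + f^5).
≈ 17.356 × (0.3094 + 0.0957 + 0.0296 + 0.0092 + 0.0028) ≈ 17.356 × 0.4467 ≈ 7.753 μg/mL.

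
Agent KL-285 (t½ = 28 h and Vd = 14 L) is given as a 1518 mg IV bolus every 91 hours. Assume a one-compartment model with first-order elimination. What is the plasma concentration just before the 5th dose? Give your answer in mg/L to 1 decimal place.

f = (1/2)^(τ/t½) = (1/2)^(91/28) ≈ 0.1051.
C₀ = D/Vd = 1518/14 ≈ 108.429 mg/L.
Before the 5th dose, 4 doses have been given. Superposition: Cmin = C₀·(f + f² + … + f^4).
≈ 108.429 × (0.1051 + 0.0110 + 0.0012 + 0.0001) ≈ 108.429 × 0.1174 ≈ 12.730 mg/L.

12.7 mg/L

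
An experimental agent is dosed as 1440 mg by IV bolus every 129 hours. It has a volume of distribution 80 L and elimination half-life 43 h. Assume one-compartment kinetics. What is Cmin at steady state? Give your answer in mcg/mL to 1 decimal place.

2.6 mcg/mL

τ = 129 h = 3 half-lives, so f = (1/2)^3 = 0.125.
At steady state, R = 1/(1 − 0.125) = 8/7.
Single-dose peak C₀ = D/Vd = 1440/80 = 18 mcg/mL.
Steady-state peak Cmax,ss = C₀·R = 18 × 8/7 ≈ 20.571 mcg/mL.
Steady-state trough Cmin,ss = Cmax,ss·f ≈ 20.571 × 0.125 ≈ 2.571 mcg/mL.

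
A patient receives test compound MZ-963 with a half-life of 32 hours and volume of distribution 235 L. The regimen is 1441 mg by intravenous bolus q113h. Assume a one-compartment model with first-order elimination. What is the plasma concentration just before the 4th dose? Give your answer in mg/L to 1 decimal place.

0.6 mg/L

f = (1/2)^(τ/t½) = (1/2)^(113/32) ≈ 0.0865.
C₀ = D/Vd = 1441/235 ≈ 6.132 mg/L.
Before the 4th dose, 3 doses have been given. Superposition: Cmin = C₀·(f + f² + … + f^3).
≈ 6.132 × (0.0865 + 0.0075 + 0.0006) ≈ 6.132 × 0.0946 ≈ 0.580 mg/L.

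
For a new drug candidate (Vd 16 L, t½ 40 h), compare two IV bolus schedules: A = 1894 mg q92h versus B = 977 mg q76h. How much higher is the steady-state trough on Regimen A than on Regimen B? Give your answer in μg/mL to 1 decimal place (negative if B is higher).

7.8 μg/mL

Regimen A: f = (1/2)^(92/40) ≈ 0.2031; Cmin,ss = (1894/16)·f/(1−f) ≈ 30.169 μg/mL.
Regimen B: f = (1/2)^(76/40) ≈ 0.2679; Cmin,ss = (977/16)·f/(1−f) ≈ 22.345 μg/mL.
Difference ≈ 30.169 − 22.345 ≈ 7.824 μg/mL.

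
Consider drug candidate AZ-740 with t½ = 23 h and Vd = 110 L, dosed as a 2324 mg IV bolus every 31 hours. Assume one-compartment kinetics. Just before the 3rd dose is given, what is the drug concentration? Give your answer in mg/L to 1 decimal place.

f = (1/2)^(τ/t½) = (1/2)^(31/23) ≈ 0.3929.
C₀ = D/Vd = 2324/110 ≈ 21.127 mg/L.
Before the 3rd dose, 2 doses have been given. Superposition: Cmin = C₀·(f + f²).
≈ 21.127 × (0.3929 + 0.1544) ≈ 21.127 × 0.5473 ≈ 11.563 mg/L.

11.6 mg/L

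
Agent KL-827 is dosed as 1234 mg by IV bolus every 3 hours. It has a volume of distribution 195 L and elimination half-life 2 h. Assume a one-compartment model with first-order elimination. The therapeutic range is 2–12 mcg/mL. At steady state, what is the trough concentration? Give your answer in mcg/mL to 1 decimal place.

Over one 3-h interval, 3/2 ≈ 1.5 half-lives elapse, leaving f ≈ 0.3536 of each dose.
Each bolus raises the concentration by D/Vd = 1234/195 ≈ 6.328 mcg/mL.
Steady-state trough Cmin,ss = C₀·f/(1−f) ≈ 6.328 × 0.3536/0.6464 ≈ 3.462 mcg/mL.
Trough 3.5 mcg/mL vs MEC 2 mcg/mL: adequate.

3.5 mcg/mL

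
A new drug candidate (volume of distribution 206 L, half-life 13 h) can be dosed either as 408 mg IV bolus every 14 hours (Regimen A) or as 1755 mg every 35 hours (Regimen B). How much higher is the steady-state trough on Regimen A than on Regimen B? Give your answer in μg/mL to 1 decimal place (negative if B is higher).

Regimen A: f = (1/2)^(14/13) ≈ 0.4740; Cmin,ss = (408/206)·f/(1−f) ≈ 1.785 μg/mL.
Regimen B: f = (1/2)^(35/13) ≈ 0.1547; Cmin,ss = (1755/206)·f/(1−f) ≈ 1.559 μg/mL.
Difference ≈ 1.785 − 1.559 ≈ 0.226 μg/mL.

0.2 μg/mL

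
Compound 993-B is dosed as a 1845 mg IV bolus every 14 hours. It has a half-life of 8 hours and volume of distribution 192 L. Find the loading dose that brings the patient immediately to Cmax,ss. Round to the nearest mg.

f = (1/2)^(14/8) ≈ 0.297302; accumulation ratio R = 1/(1−f) ≈ 1.42309.
Loading dose to hit Cmax,ss on first dose: D_load = D_maint·R ≈ 1845 × 1.42309 ≈ 2625.60 mg.

2626 mg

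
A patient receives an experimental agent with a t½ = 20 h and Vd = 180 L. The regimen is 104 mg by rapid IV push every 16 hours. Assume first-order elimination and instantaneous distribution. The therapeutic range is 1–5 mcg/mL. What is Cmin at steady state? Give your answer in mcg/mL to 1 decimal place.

Over one 16-h interval, 16/20 ≈ 0.8 half-lives elapse, leaving f ≈ 0.5743 of each dose.
Each bolus raises the concentration by D/Vd = 104/180 ≈ 0.578 mcg/mL.
Steady-state trough Cmin,ss = C₀·f/(1−f) ≈ 0.578 × 0.5743/0.4257 ≈ 0.780 mcg/mL.
Trough 0.8 mcg/mL vs MEC 1 mcg/mL: subtherapeutic.

0.8 mcg/mL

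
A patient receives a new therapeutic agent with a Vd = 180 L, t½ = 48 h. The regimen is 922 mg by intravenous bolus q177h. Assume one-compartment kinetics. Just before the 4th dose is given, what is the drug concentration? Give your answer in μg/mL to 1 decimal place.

0.4 μg/mL

f = (1/2)^(τ/t½) = (1/2)^(177/48) ≈ 0.0776.
C₀ = D/Vd = 922/180 ≈ 5.122 μg/mL.
Before the 4th dose, 3 doses have been given. Superposition: Cmin = C₀·(f + f² + … + f^3).
≈ 5.122 × (0.0776 + 0.0060 + 0.0005) ≈ 5.122 × 0.0841 ≈ 0.431 μg/mL.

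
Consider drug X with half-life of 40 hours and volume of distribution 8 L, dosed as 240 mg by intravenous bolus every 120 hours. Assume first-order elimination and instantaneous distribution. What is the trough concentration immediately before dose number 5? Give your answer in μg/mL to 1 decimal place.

f = (1/2)^(τ/t½) = (1/2)^(120/40) ≈ 0.1250.
C₀ = D/Vd = 240/8 ≈ 30.000 μg/mL.
Before the 5th dose, 4 doses have been given. Superposition: Cmin = C₀·(f + f² + … + f^4).
≈ 30.000 × (0.1250 + 0.0156 + 0.0020 + 0.0002) ≈ 30.000 × 0.1428 ≈ 4.284 μg/mL.

4.3 μg/mL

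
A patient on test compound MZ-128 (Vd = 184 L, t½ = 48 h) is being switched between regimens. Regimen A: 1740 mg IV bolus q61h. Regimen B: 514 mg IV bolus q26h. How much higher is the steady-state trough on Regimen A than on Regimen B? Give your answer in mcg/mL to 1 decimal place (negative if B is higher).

0.6 mcg/mL

Regimen A: f = (1/2)^(61/48) ≈ 0.4144; Cmin,ss = (1740/184)·f/(1−f) ≈ 6.692 mcg/mL.
Regimen B: f = (1/2)^(26/48) ≈ 0.6870; Cmin,ss = (514/184)·f/(1−f) ≈ 6.131 mcg/mL.
Difference ≈ 6.692 − 6.131 ≈ 0.561 mcg/mL.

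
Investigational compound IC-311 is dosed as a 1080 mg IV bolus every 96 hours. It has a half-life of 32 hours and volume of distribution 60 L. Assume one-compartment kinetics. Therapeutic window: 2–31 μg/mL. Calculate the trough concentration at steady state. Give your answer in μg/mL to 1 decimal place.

2.6 μg/mL

The dosing interval is 3 half-lives, so f = 2^(−3) = 0.125.
Accumulation ratio R = 1/(1 − f) = 1/0.875 = 8/7.
Single-dose peak C₀ = D/Vd = 1080/60 = 18 μg/mL.
Steady-state peak Cmax,ss = C₀·R = 18 × 8/7 ≈ 20.571 μg/mL.
Steady-state trough Cmin,ss = Cmax,ss·f ≈ 20.571 × 0.125 ≈ 2.571 μg/mL.
Trough 2.6 μg/mL vs MEC 2 μg/mL: adequate.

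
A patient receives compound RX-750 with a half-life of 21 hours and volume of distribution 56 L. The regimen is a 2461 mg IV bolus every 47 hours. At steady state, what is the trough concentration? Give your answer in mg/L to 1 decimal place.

k = ln2/t½ = ln2/21 ≈ 0.033007 h⁻¹; fraction remaining f = e^(−kτ) = e^(−0.033007×47) ≈ 0.2120.
At steady state, accumulation factor R = 1/(1 − e^(−kτ)) ≈ 1.2690.
Each bolus raises the concentration by D/Vd = 2461/56 ≈ 43.946 mg/L.
Cmax,ss = C₀/(1 − f) ≈ 43.946/0.7880 ≈ 55.769 mg/L.
One interval later, Cmin,ss = Cmax,ss·e^(−kτ) ≈ 55.769 × 0.2120 ≈ 11.823 mg/L.

11.8 mg/L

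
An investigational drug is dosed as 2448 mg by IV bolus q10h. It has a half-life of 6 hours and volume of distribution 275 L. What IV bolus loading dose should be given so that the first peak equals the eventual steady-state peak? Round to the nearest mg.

f = (1/2)^(10/6) ≈ 0.314980; accumulation ratio R = 1/(1−f) ≈ 1.45981.
Loading dose to hit Cmax,ss on first dose: D_load = D_maint·R ≈ 2448 × 1.45981 ≈ 3573.61 mg.

3574 mg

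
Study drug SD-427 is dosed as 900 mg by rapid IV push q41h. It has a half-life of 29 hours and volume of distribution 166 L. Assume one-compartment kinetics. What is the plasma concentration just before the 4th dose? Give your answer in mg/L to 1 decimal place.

f = (1/2)^(τ/t½) = (1/2)^(41/29) ≈ 0.3753.
C₀ = D/Vd = 900/166 ≈ 5.422 mg/L.
Before the 4th dose, 3 doses have been given. Superposition: Cmin = C₀·(f + f² + … + f^3).
≈ 5.422 × (0.3753 + 0.1409 + 0.0529) ≈ 5.422 × 0.5691 ≈ 3.086 mg/L.

3.1 mg/L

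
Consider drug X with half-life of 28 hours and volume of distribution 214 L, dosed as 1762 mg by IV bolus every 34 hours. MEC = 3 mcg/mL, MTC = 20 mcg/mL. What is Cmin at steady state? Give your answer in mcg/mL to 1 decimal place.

τ/t½ = 34/28 ≈ 1.2143, so fraction remaining f = (1/2)^(34/28) ≈ 0.4310.
Single-dose peak C₀ = D/Vd = 1762/214 ≈ 8.234 mcg/mL.
Steady-state trough Cmin,ss = C₀·f/(1−f) ≈ 8.234 × 0.4310/0.5690 ≈ 6.237 mcg/mL.
Trough 6.2 mcg/mL vs MEC 3 mcg/mL: adequate.

6.2 mcg/mL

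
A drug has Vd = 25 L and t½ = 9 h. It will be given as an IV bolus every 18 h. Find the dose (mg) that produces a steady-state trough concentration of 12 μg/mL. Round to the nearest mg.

τ/t½ = 18/9 ≈ 2, so f = (1/2)^(18/9) ≈ 0.250000.
Cmin,ss = (D/Vd)·f/(1−f), so D = Cmin,ss·Vd·(1−f)/f.
D = 12 × 25 × (1−f)/f ≈ 12 × 25 × 3.00000 ≈ 900.00 mg.

900 mg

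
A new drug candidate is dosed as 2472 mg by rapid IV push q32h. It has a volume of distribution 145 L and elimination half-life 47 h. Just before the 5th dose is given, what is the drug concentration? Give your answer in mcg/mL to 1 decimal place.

24.0 mcg/mL

f = (1/2)^(τ/t½) = (1/2)^(32/47) ≈ 0.6238.
C₀ = D/Vd = 2472/145 ≈ 17.048 mcg/mL.
Before the 5th dose, 4 doses have been given. Superposition: Cmin = C₀·(f + f² + … + f^4).
≈ 17.048 × (0.6238 + 0.3891 + 0.2427 + 0.1514) ≈ 17.048 × 1.4070 ≈ 23.987 mcg/mL.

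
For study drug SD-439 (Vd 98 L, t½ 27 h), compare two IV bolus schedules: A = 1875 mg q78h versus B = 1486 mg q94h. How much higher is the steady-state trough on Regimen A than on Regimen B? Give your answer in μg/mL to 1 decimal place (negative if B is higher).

Regimen A: f = (1/2)^(78/27) ≈ 0.1350; Cmin,ss = (1875/98)·f/(1−f) ≈ 2.986 μg/mL.
Regimen B: f = (1/2)^(94/27) ≈ 0.0895; Cmin,ss = (1486/98)·f/(1−f) ≈ 1.491 μg/mL.
Difference ≈ 2.986 − 1.491 ≈ 1.495 μg/mL.

1.5 μg/mL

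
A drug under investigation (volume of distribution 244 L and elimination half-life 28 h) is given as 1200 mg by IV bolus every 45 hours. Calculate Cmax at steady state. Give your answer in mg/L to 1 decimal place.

7.3 mg/L

Over one 45-h interval, 45/28 ≈ 1.6071 half-lives elapse, leaving f ≈ 0.3282 of each dose.
At steady state, accumulation factor R = 1/(1 − e^(−kτ)) ≈ 1.4885.
Each bolus raises the concentration by D/Vd = 1200/244 ≈ 4.918 mg/L.
Steady-state peak Cmax,ss = C₀·R ≈ 4.918 × 1.4885 ≈ 7.320 mg/L.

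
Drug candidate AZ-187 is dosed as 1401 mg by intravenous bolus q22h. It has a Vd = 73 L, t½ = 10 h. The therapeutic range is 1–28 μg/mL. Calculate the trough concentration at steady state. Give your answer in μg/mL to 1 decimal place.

5.3 μg/mL

τ/t½ = 22/10 ≈ 2.2, so fraction remaining f = (1/2)^(22/10) ≈ 0.2176.
Single-dose peak C₀ = D/Vd = 1401/73 ≈ 19.192 μg/mL.
Steady-state trough Cmin,ss = C₀·f/(1−f) ≈ 19.192 × 0.2176/0.7824 ≈ 5.338 μg/mL.
Trough 5.3 μg/mL vs MEC 1 μg/mL: adequate.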